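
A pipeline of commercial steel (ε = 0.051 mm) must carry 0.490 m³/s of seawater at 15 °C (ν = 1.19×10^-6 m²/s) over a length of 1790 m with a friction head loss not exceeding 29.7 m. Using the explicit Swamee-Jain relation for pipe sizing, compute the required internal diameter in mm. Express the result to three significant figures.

D ≈ 443 mm

Swamee-Jain (Type III): D = 0.66·[ε^1.25·(LQ²/(gh_f))^4.75 + ν·Q^9.4·(L/(gh_f))^5.2]^0.04
LQ²/(gh_f) = 1.475; L/(gh_f) = 6.144
Term 1 = ε^1.25·(…)^4.75 = 2.73×10^-5; Term 2 = ν·Q^9.4·(…)^5.2 = 1.83×10^-5
D = 0.66·(2.73×10^-5 + 1.83×10^-5)^0.04 = 0.4425 m = 443 mm
Check: V = 3.19 m/s, Re = 1.18×10^6, f = 0.01356, h_f = 28.4 m ≈ 29.7 m ✓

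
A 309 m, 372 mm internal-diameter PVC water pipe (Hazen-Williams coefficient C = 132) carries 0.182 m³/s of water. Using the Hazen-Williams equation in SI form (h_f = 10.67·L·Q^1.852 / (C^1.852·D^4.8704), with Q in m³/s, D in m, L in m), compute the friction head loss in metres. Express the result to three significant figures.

h_f = 10.67·309·0.182^1.852 / (132^1.852·0.372^4.8704) = 2.052 m

h_f ≈ 2.05 m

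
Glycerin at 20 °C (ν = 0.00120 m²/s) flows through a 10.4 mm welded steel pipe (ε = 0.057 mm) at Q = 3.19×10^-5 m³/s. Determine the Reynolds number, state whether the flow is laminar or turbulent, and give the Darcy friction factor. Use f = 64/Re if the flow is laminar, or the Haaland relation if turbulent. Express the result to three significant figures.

Re ≈ 3.25; laminar; f = 64/Re ≈ 19.7

V = 4Q/(πD²) = 0.3755 m/s
Re = VD/ν = 0.3755·0.0104/0.00120 = 3.25
Re < 2300 → laminar → f = 64/Re = 19.66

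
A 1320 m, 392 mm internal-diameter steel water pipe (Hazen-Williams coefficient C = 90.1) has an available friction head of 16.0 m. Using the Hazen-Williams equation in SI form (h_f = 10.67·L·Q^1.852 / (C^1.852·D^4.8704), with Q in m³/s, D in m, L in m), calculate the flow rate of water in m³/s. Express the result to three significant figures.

Rearranging: Q = [h_f·C^1.852·D^4.8704 / (10.67·L)]^(1/1.852)
Q = [16.0·90.1^1.852·0.392^4.8704 / (10.67·1320)]^0.540 = 0.1973 m³/s

Q ≈ 0.197 m³/s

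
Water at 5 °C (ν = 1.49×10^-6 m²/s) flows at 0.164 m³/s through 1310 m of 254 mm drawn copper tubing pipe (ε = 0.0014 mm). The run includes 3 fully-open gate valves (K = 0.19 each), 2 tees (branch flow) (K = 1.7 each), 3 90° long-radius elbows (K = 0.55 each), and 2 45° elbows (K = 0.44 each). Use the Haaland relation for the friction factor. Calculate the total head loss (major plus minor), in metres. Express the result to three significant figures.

V = 4Q/(πD²) = 3.237 m/s; V²/2g = 0.5339 m
Re = 5.52×10^5, ε/D = 5.51×10^-6 → f = 0.01290 (Haaland)
Major: h_f = f(L/D)·V²/2g = 0.01290·5157·0.5339 = 35.52 m
Minor: ΣK = 6.50; h_m = ΣK·V²/2g = 3.470 m
Total H_L = 35.52 + 3.470 = 39.00 m

H_L ≈ 39.0 m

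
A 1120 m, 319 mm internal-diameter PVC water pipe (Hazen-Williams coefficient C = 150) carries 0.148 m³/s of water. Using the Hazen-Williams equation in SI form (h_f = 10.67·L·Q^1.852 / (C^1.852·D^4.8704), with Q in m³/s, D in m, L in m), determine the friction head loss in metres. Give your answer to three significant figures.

h_f = 10.67·1120·0.148^1.852 / (150^1.852·0.319^4.8704) = 8.459 m

h_f ≈ 8.46 m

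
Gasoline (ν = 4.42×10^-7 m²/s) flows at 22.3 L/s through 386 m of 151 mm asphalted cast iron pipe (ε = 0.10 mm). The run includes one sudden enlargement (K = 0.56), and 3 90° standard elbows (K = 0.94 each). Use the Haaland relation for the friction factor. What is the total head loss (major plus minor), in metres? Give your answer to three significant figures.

V = 4Q/(πD²) = 1.245 m/s; V²/2g = 0.07904 m
Re = 4.25×10^5, ε/D = 6.62×10^-4 → f = 0.01865 (Haaland)
Major: h_f = f(L/D)·V²/2g = 0.01865·2556·0.07904 = 3.768 m
Minor: ΣK = 3.38; h_m = ΣK·V²/2g = 0.2671 m
Total H_L = 3.768 + 0.2671 = 4.035 m

H_L ≈ 4.04 m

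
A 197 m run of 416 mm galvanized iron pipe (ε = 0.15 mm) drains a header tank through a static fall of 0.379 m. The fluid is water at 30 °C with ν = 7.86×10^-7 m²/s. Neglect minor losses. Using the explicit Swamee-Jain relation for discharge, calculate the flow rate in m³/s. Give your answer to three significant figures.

Q ≈ 0.132 m³/s

Swamee-Jain (Type II): Q = -0.965·√(gD⁵h_f/L)·ln[ε/(3.7D) + √(3.17ν²L/(gD³h_f))]
√(gD⁵h_f/L) = √(9.81·0.416⁵·0.379/197) = 0.01533
ε/(3.7D) = 9.75×10^-5; √(3.17ν²L/(gD³h_f)) = 3.80×10^-5
Q = -0.965·0.01533·ln(1.354×10^-4) = 0.1318 m³/s
Check: V = 0.970 m/s, Re = 5.13×10^5, f = 0.01681, h_f = 0.381 m ≈ 0.379 m ✓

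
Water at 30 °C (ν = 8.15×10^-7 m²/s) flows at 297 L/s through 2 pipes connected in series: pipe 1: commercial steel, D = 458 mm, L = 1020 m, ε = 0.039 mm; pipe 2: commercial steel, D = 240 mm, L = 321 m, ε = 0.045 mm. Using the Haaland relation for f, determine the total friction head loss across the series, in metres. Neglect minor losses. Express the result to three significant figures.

H ≈ 46.1 m

Pipe 1: V = 1.803 m/s, Re = 1.01×10^6, ε/D = 8.52×10^-5, f = 0.01309, h_1 = f(L/D)V²/2g = 4.828 m
Pipe 2: V = 6.565 m/s, Re = 1.93×10^6, ε/D = 1.88×10^-4, f = 0.01406, h_2 = f(L/D)V²/2g = 41.31 m
Series → Q common, losses add: H = Σh = 46.14 m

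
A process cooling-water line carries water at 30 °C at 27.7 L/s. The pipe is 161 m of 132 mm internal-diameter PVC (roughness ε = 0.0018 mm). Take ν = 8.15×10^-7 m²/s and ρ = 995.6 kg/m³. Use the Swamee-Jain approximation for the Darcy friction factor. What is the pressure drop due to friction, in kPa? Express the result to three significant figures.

Δp ≈ 35.6 kPa

V = 4Q/(πD²) = 4·0.0277/(π·0.132²) = 2.024 m/s
Re = VD/ν = 2.024·0.132/8.15×10^-7 = 3.28×10^5 → turbulent
ε/D = 0.0018/132 = 1.36×10^-5
Swamee-Jain: f = 0.01431
h_f = f(L/D)V²/(2g) = 0.01431·(161/0.132)·2.024²/(2·9.81) = 3.644 m
Δp = ρg·h_f = 995.6·9.81·3.644 = 35.59 kPa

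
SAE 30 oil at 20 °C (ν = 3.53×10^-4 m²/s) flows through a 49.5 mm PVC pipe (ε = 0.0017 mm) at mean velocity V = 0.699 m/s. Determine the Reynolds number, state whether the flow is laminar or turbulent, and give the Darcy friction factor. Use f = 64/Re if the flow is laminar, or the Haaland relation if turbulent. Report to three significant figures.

Re = VD/ν = 0.6990·0.0495/3.53×10^-4 = 98.0
Re < 2300 → laminar → f = 64/Re = 0.6529

Re ≈ 98.0; laminar; f = 64/Re ≈ 0.653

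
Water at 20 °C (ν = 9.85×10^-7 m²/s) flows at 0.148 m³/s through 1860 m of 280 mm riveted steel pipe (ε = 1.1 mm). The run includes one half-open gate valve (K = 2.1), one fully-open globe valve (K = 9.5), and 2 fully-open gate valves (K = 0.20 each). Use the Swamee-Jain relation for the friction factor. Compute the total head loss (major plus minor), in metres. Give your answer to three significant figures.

V = 4Q/(πD²) = 2.404 m/s; V²/2g = 0.2945 m
Re = 6.83×10^5, ε/D = 0.00393 → f = 0.02851 (Swamee-Jain)
Major: h_f = f(L/D)·V²/2g = 0.02851·6643·0.2945 = 55.77 m
Minor: ΣK = 12.0; h_m = ΣK·V²/2g = 3.533 m
Total H_L = 55.77 + 3.533 = 59.31 m

H_L ≈ 59.3 m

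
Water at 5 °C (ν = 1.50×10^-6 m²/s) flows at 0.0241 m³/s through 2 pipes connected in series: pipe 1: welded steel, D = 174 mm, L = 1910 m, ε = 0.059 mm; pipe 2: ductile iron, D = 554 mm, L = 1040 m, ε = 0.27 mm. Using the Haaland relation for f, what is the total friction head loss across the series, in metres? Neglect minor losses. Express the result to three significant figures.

Pipe 1: V = 1.014 m/s, Re = 1.18×10^5, ε/D = 3.39×10^-4, f = 0.01893, h_1 = f(L/D)V²/2g = 10.88 m
Pipe 2: V = 0.09998 m/s, Re = 3.69×10^4, ε/D = 4.87×10^-4, f = 0.02346, h_2 = f(L/D)V²/2g = 0.02244 m
Series → Q common, losses add: H = Σh = 10.90 m

H ≈ 10.9 m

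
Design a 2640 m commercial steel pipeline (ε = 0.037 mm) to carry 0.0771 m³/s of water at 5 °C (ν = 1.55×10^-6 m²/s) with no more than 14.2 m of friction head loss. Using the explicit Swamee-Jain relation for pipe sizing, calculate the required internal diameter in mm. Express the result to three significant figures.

Swamee-Jain (Type III): D = 0.66·[ε^1.25·(LQ²/(gh_f))^4.75 + ν·Q^9.4·(L/(gh_f))^5.2]^0.04
LQ²/(gh_f) = 0.1127; L/(gh_f) = 18.95
Term 1 = ε^1.25·(…)^4.75 = 9.04×10^-11; Term 2 = ν·Q^9.4·(…)^5.2 = 2.36×10^-10
D = 0.66·(9.04×10^-11 + 2.36×10^-10)^0.04 = 0.2755 m = 275 mm
Check: V = 1.29 m/s, Re = 2.30×10^5, f = 0.01633, h_f = 13.3 m ≈ 14.2 m ✓

D ≈ 275 mm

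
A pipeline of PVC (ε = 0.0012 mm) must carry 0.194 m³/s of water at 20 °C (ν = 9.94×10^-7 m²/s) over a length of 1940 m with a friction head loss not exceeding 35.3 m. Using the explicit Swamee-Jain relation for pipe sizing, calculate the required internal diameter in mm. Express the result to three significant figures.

Swamee-Jain (Type III): D = 0.66·[ε^1.25·(LQ²/(gh_f))^4.75 + ν·Q^9.4·(L/(gh_f))^5.2]^0.04
LQ²/(gh_f) = 0.2108; L/(gh_f) = 5.602
Term 1 = ε^1.25·(…)^4.75 = 2.44×10^-11; Term 2 = ν·Q^9.4·(…)^5.2 = 1.56×10^-9
D = 0.66·(2.44×10^-11 + 1.56×10^-9)^0.04 = 0.2935 m = 293 mm
Check: V = 2.87 m/s, Re = 8.47×10^5, f = 0.01203, h_f = 33.3 m ≈ 35.3 m ✓

D ≈ 293 mm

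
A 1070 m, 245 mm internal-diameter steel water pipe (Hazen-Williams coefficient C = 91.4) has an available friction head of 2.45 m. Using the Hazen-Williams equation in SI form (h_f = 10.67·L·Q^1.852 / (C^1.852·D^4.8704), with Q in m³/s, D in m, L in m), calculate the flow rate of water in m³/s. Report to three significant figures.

Rearranging: Q = [h_f·C^1.852·D^4.8704 / (10.67·L)]^(1/1.852)
Q = [2.45·91.4^1.852·0.245^4.8704 / (10.67·1070)]^0.540 = 0.02365 m³/s

Q ≈ 0.0236 m³/s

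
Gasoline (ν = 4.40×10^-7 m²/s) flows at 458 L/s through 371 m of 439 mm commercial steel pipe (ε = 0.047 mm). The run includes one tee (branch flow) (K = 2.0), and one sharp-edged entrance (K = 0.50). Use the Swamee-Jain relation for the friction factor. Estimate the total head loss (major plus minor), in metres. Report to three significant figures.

H_L ≈ 6.20 m

V = 4Q/(πD²) = 3.026 m/s; V²/2g = 0.4667 m
Re = 3.02×10^6, ε/D = 1.07×10^-4 → f = 0.01275 (Swamee-Jain)
Major: h_f = f(L/D)·V²/2g = 0.01275·845.1·0.4667 = 5.030 m
Minor: ΣK = 2.50; h_m = ΣK·V²/2g = 1.167 m
Total H_L = 5.030 + 1.167 = 6.197 m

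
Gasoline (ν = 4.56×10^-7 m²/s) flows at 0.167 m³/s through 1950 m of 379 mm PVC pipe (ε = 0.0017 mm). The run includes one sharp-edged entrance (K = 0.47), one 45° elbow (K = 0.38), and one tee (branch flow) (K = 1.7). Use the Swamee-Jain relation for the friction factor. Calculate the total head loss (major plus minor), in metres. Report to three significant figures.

V = 4Q/(πD²) = 1.480 m/s; V²/2g = 0.1117 m
Re = 1.23×10^6, ε/D = 4.49×10^-6 → f = 0.01134 (Swamee-Jain)
Major: h_f = f(L/D)·V²/2g = 0.01134·5145·0.1117 = 6.517 m
Minor: ΣK = 2.55; h_m = ΣK·V²/2g = 0.2848 m
Total H_L = 6.517 + 0.2848 = 6.801 m

H_L ≈ 6.80 m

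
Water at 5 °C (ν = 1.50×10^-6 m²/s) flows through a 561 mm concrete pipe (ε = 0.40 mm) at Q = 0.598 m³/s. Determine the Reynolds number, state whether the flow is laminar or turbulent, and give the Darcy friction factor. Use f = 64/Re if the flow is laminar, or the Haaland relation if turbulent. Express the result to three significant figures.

Re ≈ 9.05×10^5; turbulent; f ≈ 0.0185

V = 4Q/(πD²) = 2.419 m/s
Re = VD/ν = 2.419·0.561/1.50×10^-6 = 9.05×10^5
Re > 4000 → turbulent; ε/D = 7.13×10^-4
Haaland: f = 0.01852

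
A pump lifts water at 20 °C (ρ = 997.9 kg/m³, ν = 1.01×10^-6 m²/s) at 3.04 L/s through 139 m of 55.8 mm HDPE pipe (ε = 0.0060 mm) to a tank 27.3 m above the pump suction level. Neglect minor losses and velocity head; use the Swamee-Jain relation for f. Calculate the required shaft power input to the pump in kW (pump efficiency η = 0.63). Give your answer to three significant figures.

P_shaft ≈ 1.47 kW

V = 4Q/(πD²) = 1.243 m/s; Re = 6.87×10^4; ε/D = 1.08×10^-4; f = 0.01987
h_f = f(L/D)V²/2g = 3.898 m
Total head H = z + h_f = 27.3 + 3.898 = 31.20 m
P_hyd = ρgQH = 997.9·9.81·0.00304·31.20 = 0.9285 kW
P_shaft = P_hyd/η = 0.9285/0.63 = 1.474 kW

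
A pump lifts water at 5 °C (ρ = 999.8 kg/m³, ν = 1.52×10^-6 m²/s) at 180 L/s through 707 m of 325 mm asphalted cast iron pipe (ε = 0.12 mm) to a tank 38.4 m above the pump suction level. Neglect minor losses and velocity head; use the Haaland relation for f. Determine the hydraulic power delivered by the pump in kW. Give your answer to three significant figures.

P_hyd ≈ 83.2 kW

V = 4Q/(πD²) = 2.170 m/s; Re = 4.64×10^5; ε/D = 3.69×10^-4; f = 0.01676
h_f = f(L/D)V²/2g = 8.748 m
Total head H = z + h_f = 38.4 + 8.748 = 47.15 m
P_hyd = ρgQH = 999.8·9.81·0.180·47.15 = 83.24 kW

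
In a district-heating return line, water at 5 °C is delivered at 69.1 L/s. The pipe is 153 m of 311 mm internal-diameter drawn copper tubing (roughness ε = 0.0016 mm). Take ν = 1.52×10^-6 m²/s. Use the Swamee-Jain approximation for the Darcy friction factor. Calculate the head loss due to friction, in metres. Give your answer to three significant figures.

V = 4Q/(πD²) = 4·0.0691/(π·0.311²) = 0.9096 m/s
Re = VD/ν = 0.9096·0.311/1.52×10^-6 = 1.86×10^5 → turbulent
ε/D = 0.0016/311 = 5.14×10^-6
Swamee-Jain: f = 0.01580
h_f = f(L/D)V²/(2g) = 0.01580·(153/0.311)·0.9096²/(2·9.81) = 0.3278 m

h_f ≈ 0.328 m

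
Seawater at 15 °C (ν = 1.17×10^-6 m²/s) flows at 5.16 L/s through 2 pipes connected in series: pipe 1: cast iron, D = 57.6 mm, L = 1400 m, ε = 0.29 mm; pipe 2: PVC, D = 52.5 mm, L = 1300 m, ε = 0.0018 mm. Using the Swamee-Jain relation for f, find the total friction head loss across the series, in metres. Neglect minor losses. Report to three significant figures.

H ≈ 282 m

Pipe 1: V = 1.980 m/s, Re = 9.75×10^4, ε/D = 0.00503, f = 0.03165, h_1 = f(L/D)V²/2g = 153.7 m
Pipe 2: V = 2.384 m/s, Re = 1.07×10^5, ε/D = 3.43×10^-5, f = 0.01783, h_2 = f(L/D)V²/2g = 127.9 m
Series → Q common, losses add: H = Σh = 281.6 m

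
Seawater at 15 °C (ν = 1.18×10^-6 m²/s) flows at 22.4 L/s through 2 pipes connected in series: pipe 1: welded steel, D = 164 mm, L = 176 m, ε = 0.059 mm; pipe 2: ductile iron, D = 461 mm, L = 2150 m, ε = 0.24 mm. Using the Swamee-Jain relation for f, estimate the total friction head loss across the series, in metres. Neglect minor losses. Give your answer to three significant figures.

Pipe 1: V = 1.060 m/s, Re = 1.47×10^5, ε/D = 3.60×10^-4, f = 0.01879, h_1 = f(L/D)V²/2g = 1.156 m
Pipe 2: V = 0.1342 m/s, Re = 5.24×10^4, ε/D = 5.21×10^-4, f = 0.02251, h_2 = f(L/D)V²/2g = 0.09638 m
Series → Q common, losses add: H = Σh = 1.252 m

H ≈ 1.25 m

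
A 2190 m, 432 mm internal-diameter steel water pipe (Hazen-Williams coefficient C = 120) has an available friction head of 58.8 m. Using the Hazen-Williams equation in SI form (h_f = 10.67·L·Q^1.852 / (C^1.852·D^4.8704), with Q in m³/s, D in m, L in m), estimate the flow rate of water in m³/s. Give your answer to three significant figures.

Q ≈ 0.521 m³/s

Rearranging: Q = [h_f·C^1.852·D^4.8704 / (10.67·L)]^(1/1.852)
Q = [58.8·120^1.852·0.432^4.8704 / (10.67·2190)]^0.540 = 0.5213 m³/s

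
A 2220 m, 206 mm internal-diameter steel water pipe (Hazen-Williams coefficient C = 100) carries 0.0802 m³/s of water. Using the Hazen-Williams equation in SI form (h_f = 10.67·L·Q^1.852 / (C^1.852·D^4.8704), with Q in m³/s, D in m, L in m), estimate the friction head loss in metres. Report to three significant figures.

h_f = 10.67·2220·0.0802^1.852 / (100^1.852·0.206^4.8704) = 96.11 m

h_f ≈ 96.1 m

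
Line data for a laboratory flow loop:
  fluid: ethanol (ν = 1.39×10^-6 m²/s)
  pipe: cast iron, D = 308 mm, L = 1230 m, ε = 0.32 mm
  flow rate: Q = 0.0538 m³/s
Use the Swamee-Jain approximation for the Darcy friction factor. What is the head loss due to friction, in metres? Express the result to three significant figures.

h_f ≈ 2.30 m

V = 4Q/(πD²) = 4·0.0538/(π·0.308²) = 0.7221 m/s
Re = VD/ν = 0.7221·0.308/1.39×10^-6 = 1.60×10^5 → turbulent
ε/D = 0.32/308 = 0.00104
Swamee-Jain: f = 0.02165
h_f = f(L/D)V²/(2g) = 0.02165·(1230/0.308)·0.7221²/(2·9.81) = 2.298 m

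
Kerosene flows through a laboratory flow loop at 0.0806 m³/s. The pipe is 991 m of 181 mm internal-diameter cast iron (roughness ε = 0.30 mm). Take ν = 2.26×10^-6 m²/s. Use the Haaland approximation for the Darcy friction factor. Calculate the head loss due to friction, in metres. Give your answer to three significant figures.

h_f ≈ 63.1 m

V = 4Q/(πD²) = 4·0.0806/(π·0.181²) = 3.132 m/s
Re = VD/ν = 3.132·0.181/2.26×10^-6 = 2.51×10^5 → turbulent
ε/D = 0.30/181 = 0.00166
Haaland: f = 0.02305
h_f = f(L/D)V²/(2g) = 0.02305·(991/0.181)·3.132²/(2·9.81) = 63.13 m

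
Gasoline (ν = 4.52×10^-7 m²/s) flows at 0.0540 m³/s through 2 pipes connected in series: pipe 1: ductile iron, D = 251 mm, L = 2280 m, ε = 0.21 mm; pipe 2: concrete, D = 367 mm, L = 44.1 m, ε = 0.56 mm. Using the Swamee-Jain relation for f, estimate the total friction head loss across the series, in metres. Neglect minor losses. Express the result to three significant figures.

Pipe 1: V = 1.091 m/s, Re = 6.06×10^5, ε/D = 8.37×10^-4, f = 0.01949, h_1 = f(L/D)V²/2g = 10.75 m
Pipe 2: V = 0.5105 m/s, Re = 4.14×10^5, ε/D = 0.00153, f = 0.02248, h_2 = f(L/D)V²/2g = 0.03588 m
Series → Q common, losses add: H = Σh = 10.78 m

H ≈ 10.8 m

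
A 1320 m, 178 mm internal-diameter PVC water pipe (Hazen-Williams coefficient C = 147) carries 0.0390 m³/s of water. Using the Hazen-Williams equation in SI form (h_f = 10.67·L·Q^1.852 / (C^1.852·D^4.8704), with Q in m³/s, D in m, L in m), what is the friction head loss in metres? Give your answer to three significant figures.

h_f ≈ 15.0 m

h_f = 10.67·1320·0.0390^1.852 / (147^1.852·0.178^4.8704) = 15.01 m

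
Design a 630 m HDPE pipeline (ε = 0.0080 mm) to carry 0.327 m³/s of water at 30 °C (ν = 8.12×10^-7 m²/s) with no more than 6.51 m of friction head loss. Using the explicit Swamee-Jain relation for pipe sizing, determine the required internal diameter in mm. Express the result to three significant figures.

Swamee-Jain (Type III): D = 0.66·[ε^1.25·(LQ²/(gh_f))^4.75 + ν·Q^9.4·(L/(gh_f))^5.2]^0.04
LQ²/(gh_f) = 1.055; L/(gh_f) = 9.865
Term 1 = ε^1.25·(…)^4.75 = 5.48×10^-7; Term 2 = ν·Q^9.4·(…)^5.2 = 3.28×10^-6
D = 0.66·(5.48×10^-7 + 3.28×10^-6)^0.04 = 0.4007 m = 401 mm
Check: V = 2.59 m/s, Re = 1.28×10^6, f = 0.01169, h_f = 6.29 m ≈ 6.51 m ✓

D ≈ 401 mm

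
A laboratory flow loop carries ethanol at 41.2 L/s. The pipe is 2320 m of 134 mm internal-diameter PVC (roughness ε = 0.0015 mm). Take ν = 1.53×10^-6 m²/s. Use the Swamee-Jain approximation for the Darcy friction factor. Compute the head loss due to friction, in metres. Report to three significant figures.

h_f ≈ 112 m

V = 4Q/(πD²) = 4·0.0412/(π·0.134²) = 2.921 m/s
Re = VD/ν = 2.921·0.134/1.53×10^-6 = 2.56×10^5 → turbulent
ε/D = 0.0015/134 = 1.12×10^-5
Swamee-Jain: f = 0.01493
h_f = f(L/D)V²/(2g) = 0.01493·(2320/0.134)·2.921²/(2·9.81) = 112.5 m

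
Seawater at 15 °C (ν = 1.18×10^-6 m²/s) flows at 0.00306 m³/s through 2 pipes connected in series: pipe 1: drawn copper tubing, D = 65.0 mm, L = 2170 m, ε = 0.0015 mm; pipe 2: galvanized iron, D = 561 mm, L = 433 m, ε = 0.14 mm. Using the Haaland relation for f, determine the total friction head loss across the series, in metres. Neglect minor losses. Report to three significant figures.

H ≈ 29.9 m

Pipe 1: V = 0.9222 m/s, Re = 5.08×10^4, ε/D = 2.31×10^-5, f = 0.02070, h_1 = f(L/D)V²/2g = 29.95 m
Pipe 2: V = 0.01238 m/s, Re = 5890, ε/D = 2.50×10^-4, f = 0.03614, h_2 = f(L/D)V²/2g = 2.179×10^-4 m
Series → Q common, losses add: H = Σh = 29.95 m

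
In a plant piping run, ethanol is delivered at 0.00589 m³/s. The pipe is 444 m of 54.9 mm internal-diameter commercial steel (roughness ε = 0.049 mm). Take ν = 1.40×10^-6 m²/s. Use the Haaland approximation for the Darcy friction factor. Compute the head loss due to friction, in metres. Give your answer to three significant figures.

h_f ≈ 55.2 m

V = 4Q/(πD²) = 4·0.00589/(π·0.0549²) = 2.488 m/s
Re = VD/ν = 2.488·0.0549/1.40×10^-6 = 9.76×10^4 → turbulent
ε/D = 0.049/54.9 = 8.93×10^-4
Haaland: f = 0.02164
h_f = f(L/D)V²/(2g) = 0.02164·(444/0.0549)·2.488²/(2·9.81) = 55.22 m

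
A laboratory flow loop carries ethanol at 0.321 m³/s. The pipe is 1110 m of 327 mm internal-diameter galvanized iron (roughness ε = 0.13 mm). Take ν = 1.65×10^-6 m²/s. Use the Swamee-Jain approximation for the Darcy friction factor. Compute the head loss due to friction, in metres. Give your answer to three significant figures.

h_f ≈ 42.3 m

V = 4Q/(πD²) = 4·0.321/(π·0.327²) = 3.822 m/s
Re = VD/ν = 3.822·0.327/1.65×10^-6 = 7.58×10^5 → turbulent
ε/D = 0.13/327 = 3.98×10^-4
Swamee-Jain: f = 0.01674
h_f = f(L/D)V²/(2g) = 0.01674·(1110/0.327)·3.822²/(2·9.81) = 42.32 m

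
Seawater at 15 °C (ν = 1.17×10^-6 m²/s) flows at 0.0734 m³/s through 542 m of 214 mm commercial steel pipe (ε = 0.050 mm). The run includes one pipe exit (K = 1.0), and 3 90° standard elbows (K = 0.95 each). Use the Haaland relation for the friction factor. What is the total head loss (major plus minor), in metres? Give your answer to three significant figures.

H_L ≈ 9.41 m

V = 4Q/(πD²) = 2.041 m/s; V²/2g = 0.2123 m
Re = 3.73×10^5, ε/D = 2.34×10^-4 → f = 0.01598 (Haaland)
Major: h_f = f(L/D)·V²/2g = 0.01598·2533·0.2123 = 8.590 m
Minor: ΣK = 3.85; h_m = ΣK·V²/2g = 0.8172 m
Total H_L = 8.590 + 0.8172 = 9.407 m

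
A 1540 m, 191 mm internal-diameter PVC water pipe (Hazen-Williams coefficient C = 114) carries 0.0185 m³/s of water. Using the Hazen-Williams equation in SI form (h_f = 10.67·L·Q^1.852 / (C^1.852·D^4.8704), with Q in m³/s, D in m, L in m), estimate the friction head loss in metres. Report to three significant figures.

h_f ≈ 5.00 m

h_f = 10.67·1540·0.0185^1.852 / (114^1.852·0.191^4.8704) = 4.998 m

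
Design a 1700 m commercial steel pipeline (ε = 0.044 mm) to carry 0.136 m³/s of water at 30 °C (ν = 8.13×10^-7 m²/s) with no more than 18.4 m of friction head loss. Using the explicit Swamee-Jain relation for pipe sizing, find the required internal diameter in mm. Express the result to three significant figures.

D ≈ 293 mm

Swamee-Jain (Type III): D = 0.66·[ε^1.25·(LQ²/(gh_f))^4.75 + ν·Q^9.4·(L/(gh_f))^5.2]^0.04
LQ²/(gh_f) = 0.1742; L/(gh_f) = 9.418
Term 1 = ε^1.25·(…)^4.75 = 8.90×10^-10; Term 2 = ν·Q^9.4·(…)^5.2 = 6.76×10^-10
D = 0.66·(8.90×10^-10 + 6.76×10^-10)^0.04 = 0.2933 m = 293 mm
Check: V = 2.01 m/s, Re = 7.26×10^5, f = 0.01453, h_f = 17.4 m ≈ 18.4 m ✓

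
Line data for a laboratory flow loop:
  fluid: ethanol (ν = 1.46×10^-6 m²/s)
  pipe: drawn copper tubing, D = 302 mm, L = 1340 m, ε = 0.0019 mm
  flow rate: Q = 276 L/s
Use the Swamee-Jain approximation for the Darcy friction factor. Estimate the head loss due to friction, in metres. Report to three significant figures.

V = 4Q/(πD²) = 4·0.276/(π·0.302²) = 3.853 m/s
Re = VD/ν = 3.853·0.302/1.46×10^-6 = 7.97×10^5 → turbulent
ε/D = 0.0019/302 = 6.29×10^-6
Swamee-Jain: f = 0.01220
h_f = f(L/D)V²/(2g) = 0.01220·(1340/0.302)·3.853²/(2·9.81) = 40.96 m

h_f ≈ 41.0 m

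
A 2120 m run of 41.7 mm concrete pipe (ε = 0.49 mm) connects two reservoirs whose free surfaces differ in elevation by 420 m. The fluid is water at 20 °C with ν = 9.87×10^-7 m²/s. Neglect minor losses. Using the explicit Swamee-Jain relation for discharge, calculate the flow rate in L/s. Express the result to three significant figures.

Swamee-Jain (Type II): Q = -0.965·√(gD⁵h_f/L)·ln[ε/(3.7D) + √(3.17ν²L/(gD³h_f))]
√(gD⁵h_f/L) = √(9.81·0.0417⁵·420/2120) = 4.950×10^-4
ε/(3.7D) = 0.00318; √(3.17ν²L/(gD³h_f)) = 1.48×10^-4
Q = -0.965·4.950×10^-4·ln(0.003324) = 0.002726 m³/s
Check: V = 2.00 m/s, Re = 8.43×10^4, f = 0.04097, h_f = 423 m ≈ 420 m ✓

Q ≈ 2.73 L/s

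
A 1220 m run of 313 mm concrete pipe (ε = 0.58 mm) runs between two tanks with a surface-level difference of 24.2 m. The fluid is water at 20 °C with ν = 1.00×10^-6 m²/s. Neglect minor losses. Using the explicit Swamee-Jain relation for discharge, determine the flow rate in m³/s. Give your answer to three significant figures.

Q ≈ 0.176 m³/s

Swamee-Jain (Type II): Q = -0.965·√(gD⁵h_f/L)·ln[ε/(3.7D) + √(3.17ν²L/(gD³h_f))]
√(gD⁵h_f/L) = √(9.81·0.313⁵·24.2/1220) = 0.02418
ε/(3.7D) = 5.01×10^-4; √(3.17ν²L/(gD³h_f)) = 2.30×10^-5
Q = -0.965·0.02418·ln(5.239×10^-4) = 0.1763 m³/s
Check: V = 2.29 m/s, Re = 7.17×10^5, f = 0.02332, h_f = 24.3 m ≈ 24.2 m ✓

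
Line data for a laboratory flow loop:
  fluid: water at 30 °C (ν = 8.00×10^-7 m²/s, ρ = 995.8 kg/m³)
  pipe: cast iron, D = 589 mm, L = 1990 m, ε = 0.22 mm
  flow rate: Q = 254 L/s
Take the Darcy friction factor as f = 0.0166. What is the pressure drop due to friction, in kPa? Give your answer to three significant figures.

V = 4Q/(πD²) = 4·0.254/(π·0.589²) = 0.9322 m/s
h_f = f(L/D)V²/(2g) = 0.01660·(1990/0.589)·0.9322²/(2·9.81) = 2.484 m
Δp = ρg·h_f = 995.8·9.81·2.484 = 24.27 kPa

Δp ≈ 24.3 kPa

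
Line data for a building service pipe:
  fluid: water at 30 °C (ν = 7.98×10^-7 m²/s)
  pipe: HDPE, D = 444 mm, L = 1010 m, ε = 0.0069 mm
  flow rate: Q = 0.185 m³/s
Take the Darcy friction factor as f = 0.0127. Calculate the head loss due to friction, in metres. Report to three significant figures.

h_f ≈ 2.10 m

V = 4Q/(πD²) = 4·0.185/(π·0.444²) = 1.195 m/s
h_f = f(L/D)V²/(2g) = 0.01270·(1010/0.444)·1.195²/(2·9.81) = 2.102 m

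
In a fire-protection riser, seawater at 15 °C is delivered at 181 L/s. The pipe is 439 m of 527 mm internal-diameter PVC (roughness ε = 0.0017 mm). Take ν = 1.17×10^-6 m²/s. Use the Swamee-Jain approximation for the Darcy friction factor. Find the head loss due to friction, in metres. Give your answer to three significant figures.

V = 4Q/(πD²) = 4·0.181/(π·0.527²) = 0.8298 m/s
Re = VD/ν = 0.8298·0.527/1.17×10^-6 = 3.74×10^5 → turbulent
ε/D = 0.0017/527 = 3.23×10^-6
Swamee-Jain: f = 0.01384
h_f = f(L/D)V²/(2g) = 0.01384·(439/0.527)·0.8298²/(2·9.81) = 0.4047 m

h_f ≈ 0.405 m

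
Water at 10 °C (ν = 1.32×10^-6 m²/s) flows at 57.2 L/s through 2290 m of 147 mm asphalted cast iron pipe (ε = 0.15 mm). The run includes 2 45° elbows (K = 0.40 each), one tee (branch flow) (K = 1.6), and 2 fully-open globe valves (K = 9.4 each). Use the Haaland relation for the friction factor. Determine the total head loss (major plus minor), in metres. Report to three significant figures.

H_L ≈ 197 m

V = 4Q/(πD²) = 3.370 m/s; V²/2g = 0.5790 m
Re = 3.75×10^5, ε/D = 0.00102 → f = 0.02045 (Haaland)
Major: h_f = f(L/D)·V²/2g = 0.02045·15578·0.5790 = 184.4 m
Minor: ΣK = 21.2; h_m = ΣK·V²/2g = 12.27 m
Total H_L = 184.4 + 12.27 = 196.7 m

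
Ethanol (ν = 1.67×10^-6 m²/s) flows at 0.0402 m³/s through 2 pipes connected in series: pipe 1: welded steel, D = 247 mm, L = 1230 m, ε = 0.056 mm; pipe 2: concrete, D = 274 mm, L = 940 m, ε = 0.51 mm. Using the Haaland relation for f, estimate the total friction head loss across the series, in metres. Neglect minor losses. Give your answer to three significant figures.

Pipe 1: V = 0.8390 m/s, Re = 1.24×10^5, ε/D = 2.27×10^-4, f = 0.01822, h_1 = f(L/D)V²/2g = 3.256 m
Pipe 2: V = 0.6818 m/s, Re = 1.12×10^5, ε/D = 0.00186, f = 0.02445, h_2 = f(L/D)V²/2g = 1.987 m
Series → Q common, losses add: H = Σh = 5.243 m

H ≈ 5.24 m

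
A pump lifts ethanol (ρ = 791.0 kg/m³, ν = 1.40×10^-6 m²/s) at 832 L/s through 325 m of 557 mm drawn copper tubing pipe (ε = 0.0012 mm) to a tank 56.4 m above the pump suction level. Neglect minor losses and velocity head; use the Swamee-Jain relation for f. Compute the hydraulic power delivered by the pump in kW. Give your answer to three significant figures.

P_hyd ≈ 389 kW

V = 4Q/(πD²) = 3.414 m/s; Re = 1.36×10^6; ε/D = 2.15×10^-6; f = 0.01110
h_f = f(L/D)V²/2g = 3.847 m
Total head H = z + h_f = 56.4 + 3.847 = 60.25 m
P_hyd = ρgQH = 791.0·9.81·0.832·60.25 = 389.0 kW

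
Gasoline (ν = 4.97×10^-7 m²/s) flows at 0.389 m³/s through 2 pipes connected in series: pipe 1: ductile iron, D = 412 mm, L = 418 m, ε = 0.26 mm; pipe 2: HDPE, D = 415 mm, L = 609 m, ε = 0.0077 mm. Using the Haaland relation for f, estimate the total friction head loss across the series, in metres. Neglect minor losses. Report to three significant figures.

H ≈ 14.4 m

Pipe 1: V = 2.918 m/s, Re = 2.42×10^6, ε/D = 6.31×10^-4, f = 0.01780, h_1 = f(L/D)V²/2g = 7.836 m
Pipe 2: V = 2.876 m/s, Re = 2.40×10^6, ε/D = 1.86×10^-5, f = 0.01067, h_2 = f(L/D)V²/2g = 6.600 m
Series → Q common, losses add: H = Σh = 14.44 m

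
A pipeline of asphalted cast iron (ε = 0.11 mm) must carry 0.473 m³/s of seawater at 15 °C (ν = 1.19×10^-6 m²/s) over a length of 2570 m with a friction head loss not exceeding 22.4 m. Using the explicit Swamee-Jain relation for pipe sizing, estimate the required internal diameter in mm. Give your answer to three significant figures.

D ≈ 508 mm

Swamee-Jain (Type III): D = 0.66·[ε^1.25·(LQ²/(gh_f))^4.75 + ν·Q^9.4·(L/(gh_f))^5.2]^0.04
LQ²/(gh_f) = 2.617; L/(gh_f) = 11.70
Term 1 = ε^1.25·(…)^4.75 = 0.00109; Term 2 = ν·Q^9.4·(…)^5.2 = 3.74×10^-4
D = 0.66·(0.00109 + 3.74×10^-4)^0.04 = 0.5083 m = 508 mm
Check: V = 2.33 m/s, Re = 9.96×10^5, f = 0.01495, h_f = 20.9 m ≈ 22.4 m ✓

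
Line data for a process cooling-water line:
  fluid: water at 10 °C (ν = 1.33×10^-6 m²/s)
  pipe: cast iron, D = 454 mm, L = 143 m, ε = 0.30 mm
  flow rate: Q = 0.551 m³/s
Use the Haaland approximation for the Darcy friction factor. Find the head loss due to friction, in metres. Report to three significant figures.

V = 4Q/(πD²) = 4·0.551/(π·0.454²) = 3.404 m/s
Re = VD/ν = 3.404·0.454/1.33×10^-6 = 1.16×10^6 → turbulent
ε/D = 0.30/454 = 6.61×10^-4
Haaland: f = 0.01814
h_f = f(L/D)V²/(2g) = 0.01814·(143/0.454)·3.404²/(2·9.81) = 3.374 m

h_f ≈ 3.37 m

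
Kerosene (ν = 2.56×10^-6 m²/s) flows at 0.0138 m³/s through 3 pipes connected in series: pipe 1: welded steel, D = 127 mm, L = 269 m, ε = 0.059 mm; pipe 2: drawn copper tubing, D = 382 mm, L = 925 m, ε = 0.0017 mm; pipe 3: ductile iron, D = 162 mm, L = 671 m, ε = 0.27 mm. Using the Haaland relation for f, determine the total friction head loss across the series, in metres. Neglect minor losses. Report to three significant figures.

H ≈ 5.30 m

Pipe 1: V = 1.089 m/s, Re = 5.40×10^4, ε/D = 4.65×10^-4, f = 0.02185, h_1 = f(L/D)V²/2g = 2.799 m
Pipe 2: V = 0.1204 m/s, Re = 1.80×10^4, ε/D = 4.45×10^-6, f = 0.02646, h_2 = f(L/D)V²/2g = 0.04735 m
Pipe 3: V = 0.6695 m/s, Re = 4.24×10^4, ε/D = 0.00167, f = 0.02595, h_3 = f(L/D)V²/2g = 2.456 m
Series → Q common, losses add: H = Σh = 5.302 m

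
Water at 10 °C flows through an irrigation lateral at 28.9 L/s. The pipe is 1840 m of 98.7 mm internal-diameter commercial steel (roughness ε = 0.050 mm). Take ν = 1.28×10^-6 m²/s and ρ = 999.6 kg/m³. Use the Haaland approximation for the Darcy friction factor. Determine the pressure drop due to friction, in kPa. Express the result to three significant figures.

V = 4Q/(πD²) = 4·0.0289/(π·0.0987²) = 3.777 m/s
Re = VD/ν = 3.777·0.0987/1.28×10^-6 = 2.91×10^5 → turbulent
ε/D = 0.050/98.7 = 5.07×10^-4
Haaland: f = 0.01815
h_f = f(L/D)V²/(2g) = 0.01815·(1840/0.0987)·3.777²/(2·9.81) = 246.0 m
Δp = ρg·h_f = 999.6·9.81·246.0 = 2412 kPa

Δp ≈ 2410 kPa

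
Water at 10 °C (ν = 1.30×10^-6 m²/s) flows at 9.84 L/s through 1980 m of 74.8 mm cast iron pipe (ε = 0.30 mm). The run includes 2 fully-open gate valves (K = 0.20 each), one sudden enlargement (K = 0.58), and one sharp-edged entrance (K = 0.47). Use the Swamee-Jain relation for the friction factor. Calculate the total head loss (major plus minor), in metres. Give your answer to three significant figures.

V = 4Q/(πD²) = 2.239 m/s; V²/2g = 0.2556 m
Re = 1.29×10^5, ε/D = 0.00401 → f = 0.02951 (Swamee-Jain)
Major: h_f = f(L/D)·V²/2g = 0.02951·26471·0.2556 = 199.6 m
Minor: ΣK = 1.45; h_m = ΣK·V²/2g = 0.3706 m
Total H_L = 199.6 + 0.3706 = 200.0 m

H_L ≈ 200 m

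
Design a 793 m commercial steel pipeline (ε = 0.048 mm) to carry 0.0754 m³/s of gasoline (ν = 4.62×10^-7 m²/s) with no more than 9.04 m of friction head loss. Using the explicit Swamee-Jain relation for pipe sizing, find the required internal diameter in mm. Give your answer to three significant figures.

D ≈ 231 mm

Swamee-Jain (Type III): D = 0.66·[ε^1.25·(LQ²/(gh_f))^4.75 + ν·Q^9.4·(L/(gh_f))^5.2]^0.04
LQ²/(gh_f) = 0.05084; L/(gh_f) = 8.942
Term 1 = ε^1.25·(…)^4.75 = 2.86×10^-12; Term 2 = ν·Q^9.4·(…)^5.2 = 1.15×10^-12
D = 0.66·(2.86×10^-12 + 1.15×10^-12)^0.04 = 0.2310 m = 231 mm
Check: V = 1.80 m/s, Re = 8.99×10^5, f = 0.01495, h_f = 8.46 m ≈ 9.04 m ✓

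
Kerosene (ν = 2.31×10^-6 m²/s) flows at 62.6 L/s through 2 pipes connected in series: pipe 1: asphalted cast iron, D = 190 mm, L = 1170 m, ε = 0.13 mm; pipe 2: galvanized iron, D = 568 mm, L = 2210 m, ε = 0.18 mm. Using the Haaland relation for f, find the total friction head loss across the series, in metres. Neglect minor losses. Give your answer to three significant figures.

H ≈ 30.4 m

Pipe 1: V = 2.208 m/s, Re = 1.82×10^5, ε/D = 6.84×10^-4, f = 0.01969, h_1 = f(L/D)V²/2g = 30.12 m
Pipe 2: V = 0.2471 m/s, Re = 6.07×10^4, ε/D = 3.17×10^-4, f = 0.02092, h_2 = f(L/D)V²/2g = 0.2532 m
Series → Q common, losses add: H = Σh = 30.38 m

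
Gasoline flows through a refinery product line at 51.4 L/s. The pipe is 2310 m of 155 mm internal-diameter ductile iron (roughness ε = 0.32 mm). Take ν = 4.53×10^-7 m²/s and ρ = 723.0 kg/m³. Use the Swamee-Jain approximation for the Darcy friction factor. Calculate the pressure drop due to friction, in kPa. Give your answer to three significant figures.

V = 4Q/(πD²) = 4·0.0514/(π·0.155²) = 2.724 m/s
Re = VD/ν = 2.724·0.155/4.53×10^-7 = 9.32×10^5 → turbulent
ε/D = 0.32/155 = 0.00206
Swamee-Jain: f = 0.02389
h_f = f(L/D)V²/(2g) = 0.02389·(2310/0.155)·2.724²/(2·9.81) = 134.7 m
Δp = ρg·h_f = 723.0·9.81·134.7 = 955.1 kPa

Δp ≈ 955 kPa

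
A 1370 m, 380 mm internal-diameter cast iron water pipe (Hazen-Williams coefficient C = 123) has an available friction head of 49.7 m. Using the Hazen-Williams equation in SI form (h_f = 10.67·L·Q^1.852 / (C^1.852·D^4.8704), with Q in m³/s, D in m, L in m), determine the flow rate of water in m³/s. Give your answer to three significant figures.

Rearranging: Q = [h_f·C^1.852·D^4.8704 / (10.67·L)]^(1/1.852)
Q = [49.7·123^1.852·0.380^4.8704 / (10.67·1370)]^0.540 = 0.4487 m³/s

Q ≈ 0.449 m³/s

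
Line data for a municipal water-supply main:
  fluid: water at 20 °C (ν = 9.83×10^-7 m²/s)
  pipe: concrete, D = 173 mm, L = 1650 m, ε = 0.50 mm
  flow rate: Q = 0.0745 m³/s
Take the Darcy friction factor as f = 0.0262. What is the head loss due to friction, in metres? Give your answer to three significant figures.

V = 4Q/(πD²) = 4·0.0745/(π·0.173²) = 3.169 m/s
h_f = f(L/D)V²/(2g) = 0.02620·(1650/0.173)·3.169²/(2·9.81) = 127.9 m

h_f ≈ 128 m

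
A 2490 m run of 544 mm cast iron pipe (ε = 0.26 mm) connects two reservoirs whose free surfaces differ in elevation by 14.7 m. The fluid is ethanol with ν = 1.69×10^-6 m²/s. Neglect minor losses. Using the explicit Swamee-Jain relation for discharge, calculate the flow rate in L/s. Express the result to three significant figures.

Swamee-Jain (Type II): Q = -0.965·√(gD⁵h_f/L)·ln[ε/(3.7D) + √(3.17ν²L/(gD³h_f))]
√(gD⁵h_f/L) = √(9.81·0.544⁵·14.7/2490) = 0.05253
ε/(3.7D) = 1.29×10^-4; √(3.17ν²L/(gD³h_f)) = 3.12×10^-5
Q = -0.965·0.05253·ln(1.603×10^-4) = 0.4429 m³/s
Check: V = 1.91 m/s, Re = 6.13×10^5, f = 0.01746, h_f = 14.8 m ≈ 14.7 m ✓

Q ≈ 443 L/s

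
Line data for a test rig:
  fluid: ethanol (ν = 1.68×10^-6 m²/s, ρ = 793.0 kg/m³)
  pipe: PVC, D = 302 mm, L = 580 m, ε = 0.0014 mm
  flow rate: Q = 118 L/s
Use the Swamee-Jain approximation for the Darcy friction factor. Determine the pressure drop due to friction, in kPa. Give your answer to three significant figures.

Δp ≈ 29.9 kPa

V = 4Q/(πD²) = 4·0.118/(π·0.302²) = 1.647 m/s
Re = VD/ν = 1.647·0.302/1.68×10^-6 = 2.96×10^5 → turbulent
ε/D = 0.0014/302 = 4.64×10^-6
Swamee-Jain: f = 0.01446
h_f = f(L/D)V²/(2g) = 0.01446·(580/0.302)·1.647²/(2·9.81) = 3.842 m
Δp = ρg·h_f = 793.0·9.81·3.842 = 29.89 kPa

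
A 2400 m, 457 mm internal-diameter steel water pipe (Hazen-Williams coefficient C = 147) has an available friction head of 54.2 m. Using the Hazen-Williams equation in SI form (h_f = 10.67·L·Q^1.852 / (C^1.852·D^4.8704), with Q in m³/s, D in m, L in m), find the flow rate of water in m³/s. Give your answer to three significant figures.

Q ≈ 0.674 m³/s

Rearranging: Q = [h_f·C^1.852·D^4.8704 / (10.67·L)]^(1/1.852)
Q = [54.2·147^1.852·0.457^4.8704 / (10.67·2400)]^0.540 = 0.6744 m³/s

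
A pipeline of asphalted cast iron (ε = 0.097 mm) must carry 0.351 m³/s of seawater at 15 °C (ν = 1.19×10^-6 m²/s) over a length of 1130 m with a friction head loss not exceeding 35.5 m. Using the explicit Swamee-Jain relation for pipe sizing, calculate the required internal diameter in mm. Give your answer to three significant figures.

D ≈ 352 mm

Swamee-Jain (Type III): D = 0.66·[ε^1.25·(LQ²/(gh_f))^4.75 + ν·Q^9.4·(L/(gh_f))^5.2]^0.04
LQ²/(gh_f) = 0.3998; L/(gh_f) = 3.245
Term 1 = ε^1.25·(…)^4.75 = 1.24×10^-7; Term 2 = ν·Q^9.4·(…)^5.2 = 2.88×10^-8
D = 0.66·(1.24×10^-7 + 2.88×10^-8)^0.04 = 0.3523 m = 352 mm
Check: V = 3.60 m/s, Re = 1.07×10^6, f = 0.01549, h_f = 32.8 m ≈ 35.5 m ✓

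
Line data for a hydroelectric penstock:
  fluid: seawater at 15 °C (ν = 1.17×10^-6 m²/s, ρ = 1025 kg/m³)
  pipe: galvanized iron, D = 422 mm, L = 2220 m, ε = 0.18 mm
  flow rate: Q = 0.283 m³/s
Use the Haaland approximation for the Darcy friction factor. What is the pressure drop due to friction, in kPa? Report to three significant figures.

V = 4Q/(πD²) = 4·0.283/(π·0.422²) = 2.023 m/s
Re = VD/ν = 2.023·0.422/1.17×10^-6 = 7.30×10^5 → turbulent
ε/D = 0.18/422 = 4.27×10^-4
Haaland: f = 0.01682
h_f = f(L/D)V²/(2g) = 0.01682·(2220/0.422)·2.023²/(2·9.81) = 18.46 m
Δp = ρg·h_f = 1025·9.81·18.46 = 185.6 kPa

Δp ≈ 186 kPa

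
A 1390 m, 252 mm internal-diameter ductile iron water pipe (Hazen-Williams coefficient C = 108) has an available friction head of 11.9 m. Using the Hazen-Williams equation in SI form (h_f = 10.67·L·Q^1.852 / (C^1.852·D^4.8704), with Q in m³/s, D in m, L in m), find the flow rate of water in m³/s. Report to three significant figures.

Q ≈ 0.0613 m³/s

Rearranging: Q = [h_f·C^1.852·D^4.8704 / (10.67·L)]^(1/1.852)
Q = [11.9·108^1.852·0.252^4.8704 / (10.67·1390)]^0.540 = 0.06134 m³/s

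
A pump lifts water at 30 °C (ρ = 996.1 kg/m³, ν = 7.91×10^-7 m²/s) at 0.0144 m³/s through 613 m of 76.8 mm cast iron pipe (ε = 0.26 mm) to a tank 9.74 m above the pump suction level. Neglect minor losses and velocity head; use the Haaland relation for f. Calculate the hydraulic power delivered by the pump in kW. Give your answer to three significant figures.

P_hyd ≈ 16.6 kW

V = 4Q/(πD²) = 3.108 m/s; Re = 3.02×10^5; ε/D = 0.00339; f = 0.02750
h_f = f(L/D)V²/2g = 108.1 m
Total head H = z + h_f = 9.74 + 108.1 = 117.8 m
P_hyd = ρgQH = 996.1·9.81·0.0144·117.8 = 16.58 kW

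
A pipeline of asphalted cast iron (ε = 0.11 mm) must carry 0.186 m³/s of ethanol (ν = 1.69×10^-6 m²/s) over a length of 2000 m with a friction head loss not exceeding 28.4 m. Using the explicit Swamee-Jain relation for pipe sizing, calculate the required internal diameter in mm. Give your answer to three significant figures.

Swamee-Jain (Type III): D = 0.66·[ε^1.25·(LQ²/(gh_f))^4.75 + ν·Q^9.4·(L/(gh_f))^5.2]^0.04
LQ²/(gh_f) = 0.2484; L/(gh_f) = 7.179
Term 1 = ε^1.25·(…)^4.75 = 1.51×10^-8; Term 2 = ν·Q^9.4·(…)^5.2 = 6.50×10^-9
D = 0.66·(1.51×10^-8 + 6.50×10^-9)^0.04 = 0.3258 m = 326 mm
Check: V = 2.23 m/s, Re = 4.30×10^5, f = 0.01683, h_f = 26.2 m ≈ 28.4 m ✓

D ≈ 326 mm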